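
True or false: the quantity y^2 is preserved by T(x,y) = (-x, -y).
True

Substitute T(x,y) = (-x, -y) into the expression and compare with the original.

Original: y^2
After applying T: (-y)^2 = y^2

This is identical to the original y^2, so the expression is invariant.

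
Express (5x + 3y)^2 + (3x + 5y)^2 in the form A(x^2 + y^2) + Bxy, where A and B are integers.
34(x^2 + y^2) + 60xy

Expanding: (5x + 3y)^2 = 25x^2 + 30xy + 9y^2
(3x + 5y)^2 = 9x^2 + 30xy + 25y^2
Sum = (25+9)(x^2+y^2) + 60xy = 34(x^2 + y^2) + 60xy
This is symmetric in x and y.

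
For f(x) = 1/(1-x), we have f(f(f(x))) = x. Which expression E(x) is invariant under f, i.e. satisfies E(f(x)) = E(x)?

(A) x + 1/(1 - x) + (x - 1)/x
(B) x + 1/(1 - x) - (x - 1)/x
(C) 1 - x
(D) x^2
A

Replace x by f(x) = 1/(1 - x) in each option and simplify. As a quick numerical cross-check, also compare E(4) with E(f(4)) = E(-1/3).

(A) x + 1/(1 - x) + (x - 1)/x  ->  (1/(1 - x)) + 1/(1 - (1/(1 - x))) + ((1/(1 - x)) - 1)/(1/(1 - x)), which simplifies back to x + 1/(1 - x) + (x - 1)/x; check: E(4) = 53/12, E(-1/3) = 53/12.   [invariant]
(B) x + 1/(1 - x) - (x - 1)/x  ->  (1/(1 - x)) + 1/(1 - (1/(1 - x))) - ((1/(1 - x)) - 1)/(1/(1 - x)) = (x^2(1 - x) - x + (x - 1)^2)/(x(x - 1)); check: E(4) = 35/12 but E(-1/3) = -43/12.   [not invariant]
(C) 1 - x  ->  1 - (1/(1 - x)) = x/(x - 1); check: E(4) = -3 but E(-1/3) = 4/3.   [not invariant]
(D) x^2  ->  (1/(1 - x))^2 = (x - 1)^(-2); check: E(4) = 16 but E(-1/3) = 1/9.   [not invariant]

Only (A) is unchanged. Indeed f(f(x)) = 1/(1 - 1/(1-x)) = (1-x)/(-x) = (x-1)/x, so E(x) = x + f(x) + f(f(x)) is the sum over the whole 3-cycle; applying f just permutes the three terms cyclically (x -> f(x) -> f(f(x)) -> x), leaving the sum unchanged.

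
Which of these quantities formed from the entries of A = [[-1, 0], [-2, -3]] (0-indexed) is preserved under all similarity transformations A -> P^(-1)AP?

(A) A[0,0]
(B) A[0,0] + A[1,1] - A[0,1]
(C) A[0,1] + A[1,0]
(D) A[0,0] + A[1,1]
D

A[0,0] + A[1,1] is the trace of A. By the cyclic property of the trace, tr(P^(-1)AP) = tr(APP^(-1)) = tr(A), so it is the same for every matrix similar to A.

The other combinations are not similarity invariants. For example, take P = [[2, 1], [1, 1]] (det P = 1), so P^(-1) = [[1, -1], [-1, 2]] and
B = P^(-1)AP = [[5, 4], [-12, -9]].
Evaluating each option on A and on B:
(A) A[0,0]: -1 for A, 5 for B -> changes
(B) A[0,0] + A[1,1] - A[0,1]: -4 for A, -8 for B -> changes
(C) A[0,1] + A[1,0]: -2 for A, -8 for B -> changes
(D) A[0,0] + A[1,1]: -4 for A, -4 for B -> unchanged

Only (D) A[0,0] + A[1,1] = -4 survives (and it does so for every P, not just this one), so it is the invariant.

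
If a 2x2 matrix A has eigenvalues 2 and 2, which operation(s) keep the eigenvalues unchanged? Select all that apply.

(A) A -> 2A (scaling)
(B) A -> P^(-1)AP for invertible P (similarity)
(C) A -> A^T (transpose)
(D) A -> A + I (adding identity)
B and C

Eigenvalues are preserved by:
1. Similarity transformations: A -> P^(-1)AP (same characteristic polynomial)
2. Transpose: A^T has the same eigenvalues as A

Eigenvalues are NOT preserved by:
- Adding identity: eigenvalues become 2+1, 2+1
- Scaling: eigenvalues become 4, 4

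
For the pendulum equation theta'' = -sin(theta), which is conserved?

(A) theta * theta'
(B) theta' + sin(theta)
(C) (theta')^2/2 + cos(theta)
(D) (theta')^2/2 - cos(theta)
D

A first integral I satisfies dI/dt = 0 along every solution. Differentiate each option and use the equation of motion:
(A) d/dt[theta * theta'] = (theta')^2 + theta theta'' = (theta')^2 - theta sin(theta), not identically 0
(B) d/dt[theta' + sin(theta)] = theta'' + cos(theta) theta' = -sin(theta) + theta' cos(theta), not identically 0
(C) d/dt[(theta')^2/2 + cos(theta)] = theta' theta'' - sin(theta) theta' = -2 theta' sin(theta), not identically 0
(D) d/dt[(theta')^2/2 - cos(theta)] = theta' theta'' + sin(theta) theta' = theta'(-sin(theta)) + theta' sin(theta) = 0

Only (D) has zero time-derivative. This is the total energy: kinetic (theta')^2/2 plus potential -cos(theta).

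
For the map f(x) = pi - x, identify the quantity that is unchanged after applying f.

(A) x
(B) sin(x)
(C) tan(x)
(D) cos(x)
B

For f(x) = pi - x:
sin(pi - x) = sin(x), so sine is invariant under this transformation.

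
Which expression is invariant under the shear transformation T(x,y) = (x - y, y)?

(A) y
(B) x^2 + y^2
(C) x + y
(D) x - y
A

Under the shear T(x,y) = (x - y, y):
Substitute the transformed coordinates into each option and compare with the original:
(A) y  ->  (y) = y   [equals y: invariant]
(B) x^2 + y^2  ->  (x - y)^2 + (y)^2 = x^2 - 2xy + 2y^2   [differs from x^2 + y^2: not invariant]
(C) x + y  ->  (x - y) + (y) = x   [differs from x + y: not invariant]
(D) x - y  ->  (x - y) - (y) = x - 2y   [differs from x - y: not invariant]

Only option (A), y, is unchanged by the transformation.
A horizontal shear moves points parallel to the x-axis, so the y-coordinate (and any function of y alone) is unchanged.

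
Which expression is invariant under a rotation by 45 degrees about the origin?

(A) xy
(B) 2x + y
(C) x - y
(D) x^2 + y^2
D

A rotation by 45 degrees sends (x, y) to (sqrt(2)x/2 - sqrt(2)y/2, sqrt(2)x/2 + sqrt(2)y/2).
Substitute the transformed coordinates into each option and compare with the original:
(A) xy  ->  (sqrt(2)x/2 - sqrt(2)y/2)(sqrt(2)x/2 + sqrt(2)y/2) = x^2/2 - y^2/2   [differs from xy: not invariant]
(B) 2x + y  ->  2(sqrt(2)x/2 - sqrt(2)y/2) + (sqrt(2)x/2 + sqrt(2)y/2) = 3sqrt(2)x/2 - sqrt(2)y/2   [differs from 2x + y: not invariant]
(C) x - y  ->  (sqrt(2)x/2 - sqrt(2)y/2) - (sqrt(2)x/2 + sqrt(2)y/2) = -sqrt(2)y   [differs from x - y: not invariant]
(D) x^2 + y^2  ->  (sqrt(2)x/2 - sqrt(2)y/2)^2 + (sqrt(2)x/2 + sqrt(2)y/2)^2 = x^2 + y^2   [equals x^2 + y^2: invariant]

Only option (D), x^2 + y^2, is unchanged by the transformation.
Geometrically, x^2 + y^2 is the squared distance from the origin, which every rotation about the origin preserves.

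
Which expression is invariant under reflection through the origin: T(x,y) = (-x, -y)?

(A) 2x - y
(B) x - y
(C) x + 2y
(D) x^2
D

The map is reflection through the origin: T(x,y) = (-x, -y).
Substitute the transformed coordinates into each option and compare with the original:
(A) 2x - y  ->  2(-x) - (-y) = -2x + y   [differs from 2x - y: not invariant]
(B) x - y  ->  (-x) - (-y) = -x + y   [differs from x - y: not invariant]
(C) x + 2y  ->  (-x) + 2(-y) = -x - 2y   [differs from x + 2y: not invariant]
(D) x^2  ->  (-x)^2 = x^2   [equals x^2: invariant]

Only option (D), x^2, is unchanged by the transformation.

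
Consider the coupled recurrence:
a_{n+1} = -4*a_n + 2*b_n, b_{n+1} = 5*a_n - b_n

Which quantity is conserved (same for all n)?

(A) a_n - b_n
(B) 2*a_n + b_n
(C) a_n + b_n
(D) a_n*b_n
C

Replace a_n by a_{n+1} = -4*a_n + 2*b_n and b_n by b_{n+1} = 5*a_n - b_n in each option and simplify:
(A) a_n - b_n  ->  (-4*a_n + 2*b_n) - (5*a_n - b_n) = -9*a_n + 3*b_n   [not conserved]
(B) 2*a_n + b_n  ->  2*(-4*a_n + 2*b_n) + (5*a_n - b_n) = -3*a_n + 3*b_n   [not conserved]
(C) a_n + b_n  ->  (-4*a_n + 2*b_n) + (5*a_n - b_n) = a_n + b_n   [conserved]
(D) a_n*b_n  ->  (-4*a_n + 2*b_n)*(5*a_n - b_n) = -20*a_n^2 + 14*a_n*b_n - 2*b_n^2   [not conserved]

Only (C) a_n + b_n returns to itself after one step, so it is the conserved quantity.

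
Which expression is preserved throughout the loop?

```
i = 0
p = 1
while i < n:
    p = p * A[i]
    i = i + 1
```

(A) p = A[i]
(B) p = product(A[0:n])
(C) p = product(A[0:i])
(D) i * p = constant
C

A loop invariant must hold before the first iteration and be re-established by every execution of the body.

(C) p = product(A[0:i]): Initially i = 0 and p = 1 = product of the empty slice A[0:0]. If p = product(A[0:i]) holds at the top of an iteration, the body sets p to product(A[0:i]) * A[i] = product(A[0:i+1]) and then i to i+1, so the property is restored. At exit i = n, giving p = product(A[0:n]).

The other options fail:
(A) p = A[i]: after the first iteration p = A[0] but i = 1; in general p is a product of several elements, not a single one.
(B) p = product(A[0:n]): false before the loop (p = 1, not the full product) -- it only becomes true at exit.
(D) i * p = constant: initially i * p = 0, but after one iteration it is 1 * A[0], which is nonzero in general.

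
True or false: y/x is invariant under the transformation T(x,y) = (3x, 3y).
True

Substitute T(x,y) = (3x, 3y) into the expression and compare with the original.

Original: y/x
After applying T: (3y)/(3x) = y/x

This is identical to the original y/x, so the expression is invariant.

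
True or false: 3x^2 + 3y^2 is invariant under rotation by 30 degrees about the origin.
True

Applying rotation by 30 degrees: x' = x*cos(30 degrees) - y*sin(30 degrees) = sqrt(3)x/2 - y/2, y' = x*sin(30 degrees) + y*cos(30 degrees) = x/2 + sqrt(3)y/2

Substituting into 3x^2 + 3y^2:
3(sqrt(3)x/2 - y/2)^2 + 3(x/2 + sqrt(3)y/2)^2
= 3x^2 + 3y^2

This equals the original expression 3x^2 + 3y^2, so it IS invariant.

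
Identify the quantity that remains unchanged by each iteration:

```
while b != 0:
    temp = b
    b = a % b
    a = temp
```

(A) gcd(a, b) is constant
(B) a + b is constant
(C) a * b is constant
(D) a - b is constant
A

A loop invariant must hold before the first iteration and be re-established by every execution of the body.

(A) gcd(a, b) is constant: One iteration replaces (a, b) by (b, a mod b). Since a mod b = a - q*b for an integer q, any common divisor of a and b divides b and a mod b, and conversely; hence gcd(b, a mod b) = gcd(a, b). For instance (21, 11) -> (11, 10) keeps gcd = 1. At exit b = 0 and a = gcd of the original inputs.

The other options fail:
(B) a + b is constant: e.g. (a, b) = (21, 11) -> (11, 10): the sum goes from 32 to 21.
(C) a * b is constant: e.g. (a, b) = (21, 11) -> (11, 10): the product goes from 231 to 110.
(D) a - b is constant: e.g. (a, b) = (21, 11) -> (11, 10): the difference goes from 10 to 1.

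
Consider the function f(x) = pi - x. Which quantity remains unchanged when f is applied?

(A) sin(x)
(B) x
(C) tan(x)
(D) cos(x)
A

For f(x) = pi - x:
sin(pi - x) = sin(x), so sine is invariant under this transformation.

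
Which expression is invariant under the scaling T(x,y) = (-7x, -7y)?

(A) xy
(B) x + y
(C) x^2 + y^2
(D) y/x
D

Under the uniform scaling T(x,y) = (-7x, -7y):
Substitute the transformed coordinates into each option and compare with the original:
(A) xy  ->  (-7x)(-7y) = 49xy   [differs from xy: not invariant]
(B) x + y  ->  (-7x) + (-7y) = -7x - 7y   [differs from x + y: not invariant]
(C) x^2 + y^2  ->  (-7x)^2 + (-7y)^2 = 49x^2 + 49y^2   [differs from x^2 + y^2: not invariant]
(D) y/x  ->  (-7y)/(-7x) = y/x   [equals y/x: invariant]

Only option (D), y/x, is unchanged by the transformation.
The common factor -7 cancels in a ratio of coordinates, while sums, products and sums of squares pick up factors of -7 or 49.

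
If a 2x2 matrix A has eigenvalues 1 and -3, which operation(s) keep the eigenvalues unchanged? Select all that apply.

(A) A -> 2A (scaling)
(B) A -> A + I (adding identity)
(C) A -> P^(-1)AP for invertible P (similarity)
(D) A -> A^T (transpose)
C and D

Eigenvalues are preserved by:
1. Similarity transformations: A -> P^(-1)AP (same characteristic polynomial)
2. Transpose: A^T has the same eigenvalues as A

Eigenvalues are NOT preserved by:
- Adding identity: eigenvalues become 1+1, -3+1
- Scaling: eigenvalues become 2, -6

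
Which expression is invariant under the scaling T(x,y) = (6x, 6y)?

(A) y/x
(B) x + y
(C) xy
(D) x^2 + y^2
A

Under the uniform scaling T(x,y) = (6x, 6y):
Substitute the transformed coordinates into each option and compare with the original:
(A) y/x  ->  (6y)/(6x) = y/x   [equals y/x: invariant]
(B) x + y  ->  (6x) + (6y) = 6x + 6y   [differs from x + y: not invariant]
(C) xy  ->  (6x)(6y) = 36xy   [differs from xy: not invariant]
(D) x^2 + y^2  ->  (6x)^2 + (6y)^2 = 36x^2 + 36y^2   [differs from x^2 + y^2: not invariant]

Only option (A), y/x, is unchanged by the transformation.
The common factor 6 cancels in a ratio of coordinates, while sums, products and sums of squares pick up factors of 6 or 36.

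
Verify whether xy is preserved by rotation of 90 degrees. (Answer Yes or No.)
No

Applying rotation by 90 degrees: x' = x*cos(90 degrees) - y*sin(90 degrees) = -y, y' = x*sin(90 degrees) + y*cos(90 degrees) = x

Substituting into xy:
(-y)(x)
= -xy

This differs from the original expression xy, so it is NOT invariant.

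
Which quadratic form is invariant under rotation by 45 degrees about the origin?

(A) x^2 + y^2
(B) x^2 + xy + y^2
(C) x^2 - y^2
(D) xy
A

Rotation by 45 degrees sends (x, y) to (sqrt(2)x/2 - sqrt(2)y/2, sqrt(2)x/2 + sqrt(2)y/2).
Substitute the transformed coordinates into each option and compare with the original:
(A) x^2 + y^2  ->  (sqrt(2)x/2 - sqrt(2)y/2)^2 + (sqrt(2)x/2 + sqrt(2)y/2)^2 = x^2 + y^2   [equals x^2 + y^2: invariant]
(B) x^2 + xy + y^2  ->  (sqrt(2)x/2 - sqrt(2)y/2)^2 + (sqrt(2)x/2 - sqrt(2)y/2)(sqrt(2)x/2 + sqrt(2)y/2) + (sqrt(2)x/2 + sqrt(2)y/2)^2 = 3x^2/2 + y^2/2   [differs from x^2 + xy + y^2: not invariant]
(C) x^2 - y^2  ->  (sqrt(2)x/2 - sqrt(2)y/2)^2 - (sqrt(2)x/2 + sqrt(2)y/2)^2 = -2xy   [differs from x^2 - y^2: not invariant]
(D) xy  ->  (sqrt(2)x/2 - sqrt(2)y/2)(sqrt(2)x/2 + sqrt(2)y/2) = x^2/2 - y^2/2   [differs from xy: not invariant]

Only option (A), x^2 + y^2, is unchanged by the transformation.
x^2 + y^2 is the squared distance from the origin, which rotations preserve.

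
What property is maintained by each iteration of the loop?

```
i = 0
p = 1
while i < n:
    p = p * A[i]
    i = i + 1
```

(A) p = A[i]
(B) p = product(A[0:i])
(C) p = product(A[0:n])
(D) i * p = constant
B

A loop invariant must hold before the first iteration and be re-established by every execution of the body.

(B) p = product(A[0:i]): Initially i = 0 and p = 1 = product of the empty slice A[0:0]. If p = product(A[0:i]) holds at the top of an iteration, the body sets p to product(A[0:i]) * A[i] = product(A[0:i+1]) and then i to i+1, so the property is restored. At exit i = n, giving p = product(A[0:n]).

The other options fail:
(A) p = A[i]: after the first iteration p = A[0] but i = 1; in general p is a product of several elements, not a single one.
(C) p = product(A[0:n]): false before the loop (p = 1, not the full product) -- it only becomes true at exit.
(D) i * p = constant: initially i * p = 0, but after one iteration it is 1 * A[0], which is nonzero in general.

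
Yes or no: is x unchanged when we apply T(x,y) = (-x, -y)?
No

Substitute T(x,y) = (-x, -y) into the expression and compare with the original.

Original: x
After applying T: (-x) = -x

This differs from the original x (difference: -2x), so the expression is NOT invariant.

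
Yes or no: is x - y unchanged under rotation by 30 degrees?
No

Applying rotation by 30 degrees: x' = x*cos(30 degrees) - y*sin(30 degrees) = sqrt(3)x/2 - y/2, y' = x*sin(30 degrees) + y*cos(30 degrees) = x/2 + sqrt(3)y/2

Substituting into x - y:
(sqrt(3)x/2 - y/2) - (x/2 + sqrt(3)y/2)
= -x/2 + sqrt(3)x/2 - sqrt(3)y/2 - y/2

This differs from the original expression x - y, so it is NOT invariant.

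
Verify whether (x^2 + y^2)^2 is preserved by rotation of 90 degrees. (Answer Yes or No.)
Yes

Applying rotation by 90 degrees: x' = x*cos(90 degrees) - y*sin(90 degrees) = -y, y' = x*sin(90 degrees) + y*cos(90 degrees) = x

Substituting into (x^2 + y^2)^2:
((-y)^2 + (x)^2)^2
= x^4 + 2x^2y^2 + y^4 = (x^2 + y^2)^2

This equals the original expression (x^2 + y^2)^2, so it IS invariant.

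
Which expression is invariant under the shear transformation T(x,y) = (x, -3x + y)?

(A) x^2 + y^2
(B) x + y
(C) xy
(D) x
D

Under the shear T(x,y) = (x, -3x + y):
Substitute the transformed coordinates into each option and compare with the original:
(A) x^2 + y^2  ->  (x)^2 + (-3x + y)^2 = 10x^2 - 6xy + y^2   [differs from x^2 + y^2: not invariant]
(B) x + y  ->  (x) + (-3x + y) = -2x + y   [differs from x + y: not invariant]
(C) xy  ->  (x)(-3x + y) = -3x^2 + xy   [differs from xy: not invariant]
(D) x  ->  (x) = x   [equals x: invariant]

Only option (D), x, is unchanged by the transformation.
A vertical shear moves points parallel to the y-axis, so the x-coordinate (and any function of x alone) is unchanged.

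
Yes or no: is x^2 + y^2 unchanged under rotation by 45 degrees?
Yes

Applying rotation by 45 degrees: x' = x*cos(45 degrees) - y*sin(45 degrees) = sqrt(2)x/2 - sqrt(2)y/2, y' = x*sin(45 degrees) + y*cos(45 degrees) = sqrt(2)x/2 + sqrt(2)y/2

Substituting into x^2 + y^2:
(sqrt(2)x/2 - sqrt(2)y/2)^2 + (sqrt(2)x/2 + sqrt(2)y/2)^2
= x^2 + y^2

This equals the original expression x^2 + y^2, so it IS invariant.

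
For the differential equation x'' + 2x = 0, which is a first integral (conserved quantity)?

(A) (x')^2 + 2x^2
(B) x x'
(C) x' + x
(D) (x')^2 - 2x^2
A

A first integral I satisfies dI/dt = 0 along every solution. Differentiate each option and use the equation of motion:
(A) d/dt[(x')^2 + 2x^2] = 2x'x'' + 4x x' = 2x'(-2x) + 4x x' = 0
(B) d/dt[x x'] = (x')^2 + x x'' = (x')^2 - 2x^2, not identically 0
(C) d/dt[x' + x] = x'' + x' = -2x + x', not identically 0
(D) d/dt[(x')^2 - 2x^2] = 2x'x'' - 4x x' = -8x x', not identically 0

Only (A) has zero time-derivative. So the energy-like quantity (x')^2 + 2x^2 is the first integral.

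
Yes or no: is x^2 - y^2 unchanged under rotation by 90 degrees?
No

Applying rotation by 90 degrees: x' = x*cos(90 degrees) - y*sin(90 degrees) = -y, y' = x*sin(90 degrees) + y*cos(90 degrees) = x

Substituting into x^2 - y^2:
(-y)^2 - (x)^2
= -x^2 + y^2

This differs from the original expression x^2 - y^2, so it is NOT invariant.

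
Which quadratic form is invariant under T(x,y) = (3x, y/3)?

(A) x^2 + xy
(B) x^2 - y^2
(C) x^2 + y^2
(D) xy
D

T multiplies x by 3 and divides y by 3.
Substitute the transformed coordinates into each option and compare with the original:
(A) x^2 + xy  ->  (3x)^2 + (3x)(y/3) = 9x^2 + xy   [differs from x^2 + xy: not invariant]
(B) x^2 - y^2  ->  (3x)^2 - (y/3)^2 = 9x^2 - y^2/9   [differs from x^2 - y^2: not invariant]
(C) x^2 + y^2  ->  (3x)^2 + (y/3)^2 = 9x^2 + y^2/9   [differs from x^2 + y^2: not invariant]
(D) xy  ->  (3x)(y/3) = xy   [equals xy: invariant]

Only option (D), xy, is unchanged by the transformation.
The factors 3 and 1/3 cancel only in the pure product xy.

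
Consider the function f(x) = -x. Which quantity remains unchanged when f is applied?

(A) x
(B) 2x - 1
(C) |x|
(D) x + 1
C

For f(x) = -x:
Applying f replaces x by -x. Since |-x| = |x|, the absolute value is unchanged by f, whereas x -> -x, 2x - 1 -> -2x - 1 and x + 1 -> -x + 1 all change.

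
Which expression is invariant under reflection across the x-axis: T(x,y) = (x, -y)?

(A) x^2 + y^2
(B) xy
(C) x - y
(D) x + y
A

The map is reflection across the x-axis: T(x,y) = (x, -y).
Substitute the transformed coordinates into each option and compare with the original:
(A) x^2 + y^2  ->  (x)^2 + (-y)^2 = x^2 + y^2   [equals x^2 + y^2: invariant]
(B) xy  ->  (x)(-y) = -xy   [differs from xy: not invariant]
(C) x - y  ->  (x) - (-y) = x + y   [differs from x - y: not invariant]
(D) x + y  ->  (x) + (-y) = x - y   [differs from x + y: not invariant]

Only option (A), x^2 + y^2, is unchanged by the transformation.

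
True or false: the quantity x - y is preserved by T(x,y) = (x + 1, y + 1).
True

Substitute T(x,y) = (x + 1, y + 1) into the expression and compare with the original.

Original: x - y
After applying T: (x + 1) - (y + 1) = x - y

This is identical to the original x - y, so the expression is invariant.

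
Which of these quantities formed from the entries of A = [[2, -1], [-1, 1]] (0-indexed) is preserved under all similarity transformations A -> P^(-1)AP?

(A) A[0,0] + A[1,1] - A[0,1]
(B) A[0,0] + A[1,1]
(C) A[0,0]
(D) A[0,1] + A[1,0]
B

A[0,0] + A[1,1] is the trace of A. By the cyclic property of the trace, tr(P^(-1)AP) = tr(APP^(-1)) = tr(A), so it is the same for every matrix similar to A.

The other combinations are not similarity invariants. For example, take P = [[1, 2], [0, 1]] (det P = 1), so P^(-1) = [[1, -2], [0, 1]] and
B = P^(-1)AP = [[4, 5], [-1, -1]].
Evaluating each option on A and on B:
(A) A[0,0] + A[1,1] - A[0,1]: 4 for A, -2 for B -> changes
(B) A[0,0] + A[1,1]: 3 for A, 3 for B -> unchanged
(C) A[0,0]: 2 for A, 4 for B -> changes
(D) A[0,1] + A[1,0]: -2 for A, 4 for B -> changes

Only (B) A[0,0] + A[1,1] = 3 survives (and it does so for every P, not just this one), so it is the invariant.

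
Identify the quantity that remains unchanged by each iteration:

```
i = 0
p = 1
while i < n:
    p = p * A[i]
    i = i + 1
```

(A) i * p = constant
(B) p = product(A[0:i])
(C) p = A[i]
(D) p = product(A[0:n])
B

A loop invariant must hold before the first iteration and be re-established by every execution of the body.

(B) p = product(A[0:i]): Initially i = 0 and p = 1 = product of the empty slice A[0:0]. If p = product(A[0:i]) holds at the top of an iteration, the body sets p to product(A[0:i]) * A[i] = product(A[0:i+1]) and then i to i+1, so the property is restored. At exit i = n, giving p = product(A[0:n]).

The other options fail:
(A) i * p = constant: initially i * p = 0, but after one iteration it is 1 * A[0], which is nonzero in general.
(C) p = A[i]: after the first iteration p = A[0] but i = 1; in general p is a product of several elements, not a single one.
(D) p = product(A[0:n]): false before the loop (p = 1, not the full product) -- it only becomes true at exit.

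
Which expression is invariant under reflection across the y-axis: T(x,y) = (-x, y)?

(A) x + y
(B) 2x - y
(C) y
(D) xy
C

The map is reflection across the y-axis: T(x,y) = (-x, y).
Substitute the transformed coordinates into each option and compare with the original:
(A) x + y  ->  (-x) + (y) = -x + y   [differs from x + y: not invariant]
(B) 2x - y  ->  2(-x) - (y) = -2x - y   [differs from 2x - y: not invariant]
(C) y  ->  (y) = y   [equals y: invariant]
(D) xy  ->  (-x)(y) = -xy   [differs from xy: not invariant]

Only option (C), y, is unchanged by the transformation.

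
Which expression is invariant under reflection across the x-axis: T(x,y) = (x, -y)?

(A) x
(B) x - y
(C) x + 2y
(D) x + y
A

The map is reflection across the x-axis: T(x,y) = (x, -y).
Substitute the transformed coordinates into each option and compare with the original:
(A) x  ->  (x) = x   [equals x: invariant]
(B) x - y  ->  (x) - (-y) = x + y   [differs from x - y: not invariant]
(C) x + 2y  ->  (x) + 2(-y) = x - 2y   [differs from x + 2y: not invariant]
(D) x + y  ->  (x) + (-y) = x - y   [differs from x + y: not invariant]

Only option (A), x, is unchanged by the transformation.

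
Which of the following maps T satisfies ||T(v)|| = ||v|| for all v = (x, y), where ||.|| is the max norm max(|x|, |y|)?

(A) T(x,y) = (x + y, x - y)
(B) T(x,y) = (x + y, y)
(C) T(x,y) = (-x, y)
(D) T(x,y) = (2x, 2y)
C

A transformation preserves a norm if ||T(v)|| = ||v|| for every v; a single vector where the norm changes rules an option out.

(A) T(x,y) = (x + y, x - y): v = (1, 1) has norm max(|1|, |1|) = 1, but T(v) = (2, 0) has norm 2 -- not preserved.
(B) T(x,y) = (x + y, y): v = (1, 1) has norm max(|1|, |1|) = 1, but T(v) = (2, 1) has norm 2 -- not preserved.
(C) T(x,y) = (-x, y): preserves the norm -- it only permutes the coordinates and/or flips signs, which leaves max(|x|, |y|) unchanged.
(D) T(x,y) = (2x, 2y): v = (1, 0) has norm max(|1|, |0|) = 1, but T(v) = (2, 0) has norm 2 -- not preserved.

Therefore the answer is (C).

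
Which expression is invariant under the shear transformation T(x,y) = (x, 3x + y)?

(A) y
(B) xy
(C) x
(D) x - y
C

Under the shear T(x,y) = (x, 3x + y):
Substitute the transformed coordinates into each option and compare with the original:
(A) y  ->  (3x + y) = 3x + y   [differs from y: not invariant]
(B) xy  ->  (x)(3x + y) = 3x^2 + xy   [differs from xy: not invariant]
(C) x  ->  (x) = x   [equals x: invariant]
(D) x - y  ->  (x) - (3x + y) = -2x - y   [differs from x - y: not invariant]

Only option (C), x, is unchanged by the transformation.
A vertical shear moves points parallel to the y-axis, so the x-coordinate (and any function of x alone) is unchanged.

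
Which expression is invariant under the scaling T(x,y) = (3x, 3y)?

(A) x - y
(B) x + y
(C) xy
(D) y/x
D

Under the uniform scaling T(x,y) = (3x, 3y):
Substitute the transformed coordinates into each option and compare with the original:
(A) x - y  ->  (3x) - (3y) = 3x - 3y   [differs from x - y: not invariant]
(B) x + y  ->  (3x) + (3y) = 3x + 3y   [differs from x + y: not invariant]
(C) xy  ->  (3x)(3y) = 9xy   [differs from xy: not invariant]
(D) y/x  ->  (3y)/(3x) = y/x   [equals y/x: invariant]

Only option (D), y/x, is unchanged by the transformation.
The common factor 3 cancels in a ratio of coordinates, while sums, products and sums of squares pick up factors of 3 or 9.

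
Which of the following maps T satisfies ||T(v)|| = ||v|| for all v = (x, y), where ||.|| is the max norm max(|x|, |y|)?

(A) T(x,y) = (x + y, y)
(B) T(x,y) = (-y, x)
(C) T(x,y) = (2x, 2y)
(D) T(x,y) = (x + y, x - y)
B

A transformation preserves a norm if ||T(v)|| = ||v|| for every v; a single vector where the norm changes rules an option out.

(A) T(x,y) = (x + y, y): v = (1, 1) has norm max(|1|, |1|) = 1, but T(v) = (2, 1) has norm 2 -- not preserved.
(B) T(x,y) = (-y, x): preserves the norm -- it only permutes the coordinates and/or flips signs, which leaves max(|x|, |y|) unchanged.
(C) T(x,y) = (2x, 2y): v = (1, 0) has norm max(|1|, |0|) = 1, but T(v) = (2, 0) has norm 2 -- not preserved.
(D) T(x,y) = (x + y, x - y): v = (1, 1) has norm max(|1|, |1|) = 1, but T(v) = (2, 0) has norm 2 -- not preserved.

Therefore the answer is (B).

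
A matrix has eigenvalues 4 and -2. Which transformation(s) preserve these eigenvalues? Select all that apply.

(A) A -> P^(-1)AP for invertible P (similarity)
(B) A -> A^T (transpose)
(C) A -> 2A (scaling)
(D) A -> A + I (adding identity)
A and B

Eigenvalues are preserved by:
1. Similarity transformations: A -> P^(-1)AP (same characteristic polynomial)
2. Transpose: A^T has the same eigenvalues as A

Eigenvalues are NOT preserved by:
- Adding identity: eigenvalues become 4+1, -2+1
- Scaling: eigenvalues become 8, -4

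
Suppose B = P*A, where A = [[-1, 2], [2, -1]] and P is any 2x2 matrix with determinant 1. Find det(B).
-3

By the multiplicative property of determinants, det(B) = det(P*A) = det(P) * det(A) = det(A),
so the determinant is invariant under multiplication by any determinant-1 matrix; we just need det(A).

det(A) = (-1)(-1) - (2)(2) = 1 - 4 = -3

Therefore det(B) = 1 * (-3) = -3.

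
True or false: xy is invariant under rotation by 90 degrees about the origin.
False

Applying rotation by 90 degrees: x' = x*cos(90 degrees) - y*sin(90 degrees) = -y, y' = x*sin(90 degrees) + y*cos(90 degrees) = x

Substituting into xy:
(-y)(x)
= -xy

This differs from the original expression xy, so it is NOT invariant.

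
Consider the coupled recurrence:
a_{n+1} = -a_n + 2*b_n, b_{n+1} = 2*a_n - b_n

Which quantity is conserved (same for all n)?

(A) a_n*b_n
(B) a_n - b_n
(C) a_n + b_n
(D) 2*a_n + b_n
C

Replace a_n by a_{n+1} = -a_n + 2*b_n and b_n by b_{n+1} = 2*a_n - b_n in each option and simplify:
(A) a_n*b_n  ->  (-a_n + 2*b_n)*(2*a_n - b_n) = -2*a_n^2 + 5*a_n*b_n - 2*b_n^2   [not conserved]
(B) a_n - b_n  ->  (-a_n + 2*b_n) - (2*a_n - b_n) = -3*a_n + 3*b_n   [not conserved]
(C) a_n + b_n  ->  (-a_n + 2*b_n) + (2*a_n - b_n) = a_n + b_n   [conserved]
(D) 2*a_n + b_n  ->  2*(-a_n + 2*b_n) + (2*a_n - b_n) = 3*b_n   [not conserved]

Only (C) a_n + b_n returns to itself after one step, so it is the conserved quantity.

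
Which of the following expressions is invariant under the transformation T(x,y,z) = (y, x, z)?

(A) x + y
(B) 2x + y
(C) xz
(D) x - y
A

Apply T(x,y,z) = (y, x, z) to each option, i.e. replace (x, y, z) by the transformed coordinates.
Substitute the transformed coordinates into each option and compare with the original:
(A) x + y  ->  (y) + (x) = x + y   [equals x + y: invariant]
(B) 2x + y  ->  2(y) + (x) = x + 2y   [differs from 2x + y: not invariant]
(C) xz  ->  (y)(z) = yz   [differs from xz: not invariant]
(D) x - y  ->  (y) - (x) = -x + y   [differs from x - y: not invariant]

Only option (A), x + y, is unchanged by the transformation.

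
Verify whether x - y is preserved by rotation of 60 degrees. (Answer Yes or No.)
No

Applying rotation by 60 degrees: x' = x*cos(60 degrees) - y*sin(60 degrees) = x/2 - sqrt(3)y/2, y' = x*sin(60 degrees) + y*cos(60 degrees) = sqrt(3)x/2 + y/2

Substituting into x - y:
(x/2 - sqrt(3)y/2) - (sqrt(3)x/2 + y/2)
= -sqrt(3)x/2 + x/2 - sqrt(3)y/2 - y/2

This differs from the original expression x - y, so it is NOT invariant.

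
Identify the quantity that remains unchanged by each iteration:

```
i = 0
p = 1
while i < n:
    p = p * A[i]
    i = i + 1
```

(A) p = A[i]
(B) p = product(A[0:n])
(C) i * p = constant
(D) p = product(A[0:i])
D

A loop invariant must hold before the first iteration and be re-established by every execution of the body.

(D) p = product(A[0:i]): Initially i = 0 and p = 1 = product of the empty slice A[0:0]. If p = product(A[0:i]) holds at the top of an iteration, the body sets p to product(A[0:i]) * A[i] = product(A[0:i+1]) and then i to i+1, so the property is restored. At exit i = n, giving p = product(A[0:n]).

The other options fail:
(A) p = A[i]: after the first iteration p = A[0] but i = 1; in general p is a product of several elements, not a single one.
(B) p = product(A[0:n]): false before the loop (p = 1, not the full product) -- it only becomes true at exit.
(C) i * p = constant: initially i * p = 0, but after one iteration it is 1 * A[0], which is nonzero in general.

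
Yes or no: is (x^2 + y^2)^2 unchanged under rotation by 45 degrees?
Yes

Applying rotation by 45 degrees: x' = x*cos(45 degrees) - y*sin(45 degrees) = sqrt(2)x/2 - sqrt(2)y/2, y' = x*sin(45 degrees) + y*cos(45 degrees) = sqrt(2)x/2 + sqrt(2)y/2

Substituting into (x^2 + y^2)^2:
((sqrt(2)x/2 - sqrt(2)y/2)^2 + (sqrt(2)x/2 + sqrt(2)y/2)^2)^2
= x^4 + 2x^2y^2 + y^4 = (x^2 + y^2)^2

This equals the original expression (x^2 + y^2)^2, so it IS invariant.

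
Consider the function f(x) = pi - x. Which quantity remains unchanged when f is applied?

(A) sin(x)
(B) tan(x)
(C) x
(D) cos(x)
A

For f(x) = pi - x:
sin(pi - x) = sin(x), so sine is invariant under this transformation.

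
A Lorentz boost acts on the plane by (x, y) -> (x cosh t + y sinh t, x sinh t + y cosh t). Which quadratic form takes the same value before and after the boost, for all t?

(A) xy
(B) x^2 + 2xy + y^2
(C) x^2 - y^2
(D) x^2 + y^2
C

Write x' = x cosh t + y sinh t, y' = x sinh t + y cosh t and substitute into each option:
(A) xy: (x cosh t + y sinh t)(x sinh t + y cosh t) = xy(cosh^2 t + sinh^2 t) + (x^2 + y^2) sinh t cosh t = xy cosh 2t + (x^2 + y^2)(sinh 2t)/2   [not invariant for t != 0]
(B) x^2 + 2xy + y^2: (x' + y')^2 with x' + y' = (x + y)(cosh t + sinh t) = (x + y)e^t, so it becomes (x + y)^2 e^(2t)   [not invariant for t != 0]
(C) x^2 - y^2: (x cosh t + y sinh t)^2 - (x sinh t + y cosh t)^2 = x^2(cosh^2 t - sinh^2 t) + 2xy(cosh t sinh t - sinh t cosh t) + y^2(sinh^2 t - cosh^2 t) = x^2 - y^2   [invariant, using cosh^2 t - sinh^2 t = 1]
(D) x^2 + y^2: (x cosh t + y sinh t)^2 + (x sinh t + y cosh t)^2 = (x^2 + y^2)(cosh^2 t + sinh^2 t) + 4xy sinh t cosh t = (x^2 + y^2) cosh 2t + 2xy sinh 2t   [not invariant for t != 0]

Only (C) x^2 - y^2 is unchanged; it is the Minkowski form preserved by Lorentz boosts, just as x^2 + y^2 is preserved by ordinary rotations.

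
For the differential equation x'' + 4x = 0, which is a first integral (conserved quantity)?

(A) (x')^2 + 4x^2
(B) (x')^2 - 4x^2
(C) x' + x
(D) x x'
A

A first integral I satisfies dI/dt = 0 along every solution. Differentiate each option and use the equation of motion:
(A) d/dt[(x')^2 + 4x^2] = 2x'x'' + 8x x' = 2x'(-4x) + 8x x' = 0
(B) d/dt[(x')^2 - 4x^2] = 2x'x'' - 8x x' = -16x x', not identically 0
(C) d/dt[x' + x] = x'' + x' = -4x + x', not identically 0
(D) d/dt[x x'] = (x')^2 + x x'' = (x')^2 - 4x^2, not identically 0

Only (A) has zero time-derivative. So the energy-like quantity (x')^2 + 4x^2 is the first integral.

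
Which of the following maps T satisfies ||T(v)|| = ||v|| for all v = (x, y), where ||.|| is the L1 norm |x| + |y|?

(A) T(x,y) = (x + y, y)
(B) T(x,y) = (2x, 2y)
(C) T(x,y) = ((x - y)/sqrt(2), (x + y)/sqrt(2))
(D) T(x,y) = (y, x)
D

A transformation preserves a norm if ||T(v)|| = ||v|| for every v; a single vector where the norm changes rules an option out.

(A) T(x,y) = (x + y, y): v = (0, 1) has norm |0| + |1| = 1, but T(v) = (1, 1) has norm 2 -- not preserved.
(B) T(x,y) = (2x, 2y): v = (1, 0) has norm |1| + |0| = 1, but T(v) = (2, 0) has norm 2 -- not preserved.
(C) T(x,y) = ((x - y)/sqrt(2), (x + y)/sqrt(2)): v = (1, 0) has norm |1| + |0| = 1, but T(v) = (sqrt(2)/2, sqrt(2)/2) has norm sqrt(2) -- not preserved.
(D) T(x,y) = (y, x): preserves the norm -- it only permutes the coordinates and/or flips signs, which leaves |x| + |y| unchanged.

Therefore the answer is (D).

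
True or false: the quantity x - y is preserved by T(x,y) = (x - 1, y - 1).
True

Substitute T(x,y) = (x - 1, y - 1) into the expression and compare with the original.

Original: x - y
After applying T: (x - 1) - (y - 1) = x - y

This is identical to the original x - y, so the expression is invariant.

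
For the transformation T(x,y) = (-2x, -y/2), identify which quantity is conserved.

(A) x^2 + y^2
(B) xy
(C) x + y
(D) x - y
B

An expression E(x,y) is invariant under T if E(T(x,y)) = E(x,y). Here T(x,y) = (-2x, -y/2).
Substitute the transformed coordinates into each option and compare with the original:
(A) x^2 + y^2  ->  (-2x)^2 + (-y/2)^2 = 4x^2 + y^2/4   [differs from x^2 + y^2: not invariant]
(B) xy  ->  (-2x)(-y/2) = xy   [equals xy: invariant]
(C) x + y  ->  (-2x) + (-y/2) = -2x - y/2   [differs from x + y: not invariant]
(D) x - y  ->  (-2x) - (-y/2) = -2x + y/2   [differs from x - y: not invariant]

Only option (B), xy, is unchanged by the transformation.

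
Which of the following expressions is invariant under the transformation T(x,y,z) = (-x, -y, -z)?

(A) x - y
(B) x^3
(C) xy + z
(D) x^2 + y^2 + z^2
D

Apply T(x,y,z) = (-x, -y, -z) to each option, i.e. replace (x, y, z) by the transformed coordinates.
Substitute the transformed coordinates into each option and compare with the original:
(A) x - y  ->  (-x) - (-y) = -x + y   [differs from x - y: not invariant]
(B) x^3  ->  (-x)^3 = -x^3   [differs from x^3: not invariant]
(C) xy + z  ->  (-x)(-y) + (-z) = xy - z   [differs from xy + z: not invariant]
(D) x^2 + y^2 + z^2  ->  (-x)^2 + (-y)^2 + (-z)^2 = x^2 + y^2 + z^2   [equals x^2 + y^2 + z^2: invariant]

Only option (D), x^2 + y^2 + z^2, is unchanged by the transformation.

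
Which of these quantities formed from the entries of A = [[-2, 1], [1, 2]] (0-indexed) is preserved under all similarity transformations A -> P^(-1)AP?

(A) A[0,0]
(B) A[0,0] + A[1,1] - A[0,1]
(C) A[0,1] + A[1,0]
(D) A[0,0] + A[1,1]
D

A[0,0] + A[1,1] is the trace of A. By the cyclic property of the trace, tr(P^(-1)AP) = tr(APP^(-1)) = tr(A), so it is the same for every matrix similar to A.

The other combinations are not similarity invariants. For example, take P = [[1, 1], [0, 1]] (det P = 1), so P^(-1) = [[1, -1], [0, 1]] and
B = P^(-1)AP = [[-3, -4], [1, 3]].
Evaluating each option on A and on B:
(A) A[0,0]: -2 for A, -3 for B -> changes
(B) A[0,0] + A[1,1] - A[0,1]: -1 for A, 4 for B -> changes
(C) A[0,1] + A[1,0]: 2 for A, -3 for B -> changes
(D) A[0,0] + A[1,1]: 0 for A, 0 for B -> unchanged

Only (D) A[0,0] + A[1,1] = 0 survives (and it does so for every P, not just this one), so it is the invariant.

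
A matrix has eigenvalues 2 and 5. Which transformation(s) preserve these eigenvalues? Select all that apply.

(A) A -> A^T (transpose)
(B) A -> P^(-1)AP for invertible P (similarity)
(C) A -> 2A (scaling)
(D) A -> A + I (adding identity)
A and B

Eigenvalues are preserved by:
1. Similarity transformations: A -> P^(-1)AP (same characteristic polynomial)
2. Transpose: A^T has the same eigenvalues as A

Eigenvalues are NOT preserved by:
- Adding identity: eigenvalues become 2+1, 5+1
- Scaling: eigenvalues become 4, 10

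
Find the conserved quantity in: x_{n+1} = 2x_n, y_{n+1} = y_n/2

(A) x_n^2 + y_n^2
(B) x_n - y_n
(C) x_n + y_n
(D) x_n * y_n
D

For the recurrence x_{n+1} = 2x_n, y_{n+1} = y_n/2:

x_{n+1} * y_{n+1} = (2x_n) * (y_n/2) = x_n * y_n
The product is conserved.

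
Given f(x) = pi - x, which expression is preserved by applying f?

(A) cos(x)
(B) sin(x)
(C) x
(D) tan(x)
B

For f(x) = pi - x:
sin(pi - x) = sin(x), so sine is invariant under this transformation.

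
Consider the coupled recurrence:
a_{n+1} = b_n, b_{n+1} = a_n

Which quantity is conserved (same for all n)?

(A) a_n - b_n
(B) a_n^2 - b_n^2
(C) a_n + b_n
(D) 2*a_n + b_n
C

Replace a_n by a_{n+1} = b_n and b_n by b_{n+1} = a_n in each option and simplify:
(A) a_n - b_n  ->  (b_n) - (a_n) = -a_n + b_n   [not conserved]
(B) a_n^2 - b_n^2  ->  (b_n)^2 - (a_n)^2 = -a_n^2 + b_n^2   [not conserved]
(C) a_n + b_n  ->  (b_n) + (a_n) = a_n + b_n   [conserved]
(D) 2*a_n + b_n  ->  2*(b_n) + (a_n) = a_n + 2*b_n   [not conserved]

Only (C) a_n + b_n returns to itself after one step, so it is the conserved quantity.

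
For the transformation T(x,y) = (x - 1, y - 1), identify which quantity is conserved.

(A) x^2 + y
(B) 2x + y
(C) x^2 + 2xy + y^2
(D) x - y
D

An expression E(x,y) is invariant under T if E(T(x,y)) = E(x,y). Here T(x,y) = (x - 1, y - 1).
Substitute the transformed coordinates into each option and compare with the original:
(A) x^2 + y  ->  (x - 1)^2 + (y - 1) = x^2 - 2x + y   [differs from x^2 + y: not invariant]
(B) 2x + y  ->  2(x - 1) + (y - 1) = 2x + y - 3   [differs from 2x + y: not invariant]
(C) x^2 + 2xy + y^2  ->  (x - 1)^2 + 2(x - 1)(y - 1) + (y - 1)^2 = x^2 + 2xy - 4x + y^2 - 4y + 4   [differs from x^2 + 2xy + y^2: not invariant]
(D) x - y  ->  (x - 1) - (y - 1) = x - y   [equals x - y: invariant]

Only option (D), x - y, is unchanged by the transformation.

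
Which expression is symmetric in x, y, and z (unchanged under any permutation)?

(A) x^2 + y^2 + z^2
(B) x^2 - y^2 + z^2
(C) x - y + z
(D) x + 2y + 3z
A

A symmetric expression is unchanged when the variables are permuted; here the transformation to test is the swap (x, y) -> (y, x).
A symmetric expression must survive every permutation; the single swap x <-> y already eliminates the distractors, and the keyed expression is also unchanged by x <-> z and y <-> z (each variable enters it in exactly the same way).
Substitute the transformed coordinates into each option and compare with the original:
(A) x^2 + y^2 + z^2  ->  (y)^2 + (x)^2 + z^2 = x^2 + y^2 + z^2   [equals x^2 + y^2 + z^2: invariant]
(B) x^2 - y^2 + z^2  ->  (y)^2 - (x)^2 + z^2 = -x^2 + y^2 + z^2   [differs from x^2 - y^2 + z^2: not invariant]
(C) x - y + z  ->  (y) - (x) + z = -x + y + z   [differs from x - y + z: not invariant]
(D) x + 2y + 3z  ->  (y) + 2(x) + 3z = 2x + y + 3z   [differs from x + 2y + 3z: not invariant]

Only option (A), x^2 + y^2 + z^2, is unchanged by the transformation.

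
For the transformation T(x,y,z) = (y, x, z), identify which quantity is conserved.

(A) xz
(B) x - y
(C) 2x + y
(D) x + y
D

Apply T(x,y,z) = (y, x, z) to each option, i.e. replace (x, y, z) by the transformed coordinates.
Substitute the transformed coordinates into each option and compare with the original:
(A) xz  ->  (y)(z) = yz   [differs from xz: not invariant]
(B) x - y  ->  (y) - (x) = -x + y   [differs from x - y: not invariant]
(C) 2x + y  ->  2(y) + (x) = x + 2y   [differs from 2x + y: not invariant]
(D) x + y  ->  (y) + (x) = x + y   [equals x + y: invariant]

Only option (D), x + y, is unchanged by the transformation.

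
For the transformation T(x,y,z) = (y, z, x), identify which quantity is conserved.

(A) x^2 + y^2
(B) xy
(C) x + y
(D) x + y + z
D

Apply T(x,y,z) = (y, z, x) to each option, i.e. replace (x, y, z) by the transformed coordinates.
Substitute the transformed coordinates into each option and compare with the original:
(A) x^2 + y^2  ->  (y)^2 + (z)^2 = y^2 + z^2   [differs from x^2 + y^2: not invariant]
(B) xy  ->  (y)(z) = yz   [differs from xy: not invariant]
(C) x + y  ->  (y) + (z) = y + z   [differs from x + y: not invariant]
(D) x + y + z  ->  (y) + (z) + (x) = x + y + z   [equals x + y + z: invariant]

Only option (D), x + y + z, is unchanged by the transformation.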